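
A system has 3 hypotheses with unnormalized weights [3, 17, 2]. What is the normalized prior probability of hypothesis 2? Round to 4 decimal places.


The normalized prior is the weight divided by the total.
Total weight = 22
P(H2) = 17 / 22 = 0.7727

0.7727


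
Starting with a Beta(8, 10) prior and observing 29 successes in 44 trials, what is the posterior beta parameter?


Posterior beta = prior beta + failures
Failures = 44 - 29 = 15
beta_post = 10 + 15 = 25

25


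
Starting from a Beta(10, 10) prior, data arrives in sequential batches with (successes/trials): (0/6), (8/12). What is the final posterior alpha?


In sequential Bayesian updating, we sum all successes.
Total successes = 8
Final alpha = 10 + 8 = 18

18


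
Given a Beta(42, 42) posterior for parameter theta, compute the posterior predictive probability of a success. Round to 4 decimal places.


For a Beta-Bernoulli model, the predictive probability is the mean:
P(success) = 42/(42+42) = 42/84 = 0.5

0.5


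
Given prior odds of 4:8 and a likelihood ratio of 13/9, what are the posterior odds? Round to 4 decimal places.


Posterior odds = prior odds * LR
Prior odds = 4/8 = 0.5
LR = 13/9 = 1.4444
Posterior odds = 0.5 * 1.4444 = 0.7222

0.7222


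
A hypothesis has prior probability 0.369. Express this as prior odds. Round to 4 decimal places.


Odds = P(H) / P(not H) = 0.369 / 0.631
= 0.5848

0.5848


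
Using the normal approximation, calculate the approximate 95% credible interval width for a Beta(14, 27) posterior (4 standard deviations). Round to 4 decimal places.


Var(Beta) = 14*27/(41^2 * 42) = 0.0054
SD = 0.0732
Width ~ 4*SD = 0.2927

0.2927


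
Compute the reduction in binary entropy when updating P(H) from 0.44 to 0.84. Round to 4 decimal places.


H_before = -p*log2(p) - (1-p)*log2(1-p) for p=0.44: 0.9896
H_after for p=0.84: 0.6343
Reduction = 0.9896 - 0.6343 = 0.3553

0.3553


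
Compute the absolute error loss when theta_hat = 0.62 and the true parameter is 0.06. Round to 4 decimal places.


L = |theta_hat - theta_true|
= |0.62 - 0.06| = 0.56

0.56


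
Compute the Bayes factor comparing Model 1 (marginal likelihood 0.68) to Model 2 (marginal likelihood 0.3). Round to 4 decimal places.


BF12 = marginal likelihood of M1 / marginal likelihood of M2
= 0.68/0.3
= 2.2667

2.2667


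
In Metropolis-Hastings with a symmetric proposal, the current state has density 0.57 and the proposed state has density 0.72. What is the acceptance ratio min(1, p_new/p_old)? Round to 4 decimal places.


Ratio = p_new / p_old = 0.72 / 0.57 = 1.2632
Acceptance = min(1, 1.2632) = 1.0

1.0


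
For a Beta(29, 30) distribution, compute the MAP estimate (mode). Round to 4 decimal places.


MAP = mode = (a-1)/(a+b-2)
= (29-1)/(29+30-2)
= 28/57 = 0.4912

0.4912


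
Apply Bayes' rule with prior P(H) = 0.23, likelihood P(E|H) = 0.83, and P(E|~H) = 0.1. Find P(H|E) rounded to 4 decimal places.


Step 1: Compute marginal P(E) = P(E|H)P(H) + P(E|~H)P(~H)
= 0.83*0.23 + 0.1*0.77 = 0.2679
Step 2: P(H|E) = P(E|H)P(H)/P(E) = 0.1909/0.2679
= 0.7126

0.7126


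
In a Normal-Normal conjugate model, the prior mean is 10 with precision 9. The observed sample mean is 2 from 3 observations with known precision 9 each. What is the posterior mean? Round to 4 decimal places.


Posterior precision = tau0 + n*tau = 9 + 3*9 = 36
Posterior mean = (tau0*mu0 + n*tau*xbar) / posterior_precision
= (9*10 + 3*9*2) / 36
= 144 / 36 = 4.0

4.0


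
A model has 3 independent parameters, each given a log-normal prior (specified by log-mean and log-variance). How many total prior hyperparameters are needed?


Each log-normal prior needs 2 hyperparameters (log-mean and log-variance).
Total = 2 * 3 = 6

6


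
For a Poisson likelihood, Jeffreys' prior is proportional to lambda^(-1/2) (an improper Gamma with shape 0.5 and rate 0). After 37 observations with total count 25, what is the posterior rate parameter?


Jeffreys' prior for Poisson is proportional to lambda^(-1/2).
Posterior is Gamma(0.5 + S, 0 + n) = Gamma(0.5 + 25, 37).
Posterior rate = 0 + n = 37

37.0


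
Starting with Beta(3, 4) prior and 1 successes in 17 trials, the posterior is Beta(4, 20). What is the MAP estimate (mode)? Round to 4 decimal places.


The mode of Beta(a, b) when a > 1 and b > 1 is (a-1)/(a+b-2)
= (4 - 1) / (4 + 20 - 2)
= 3 / 22
= 0.1364

0.1364


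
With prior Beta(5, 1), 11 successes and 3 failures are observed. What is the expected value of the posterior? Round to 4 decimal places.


Posterior = Beta(16, 4)
E[theta] = alpha/(alpha+beta)
= 16/20 = 0.8

0.8


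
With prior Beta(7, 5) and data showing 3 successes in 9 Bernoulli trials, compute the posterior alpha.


Conjugate update: alpha_posterior = alpha_prior + k
= 7 + 3 = 10

10


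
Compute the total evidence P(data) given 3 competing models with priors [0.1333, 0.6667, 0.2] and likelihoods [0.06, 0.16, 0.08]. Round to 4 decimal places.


Marginal likelihood = sum P(model_i) * P(data|model_i)
Model 1: 0.1333 * 0.06 = 0.008
Model 2: 0.6667 * 0.16 = 0.1067
Model 3: 0.2 * 0.08 = 0.016
Total = 0.1307

0.1307


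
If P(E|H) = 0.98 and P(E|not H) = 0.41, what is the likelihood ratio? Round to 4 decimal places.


Likelihood ratio = P(E|H) / P(E|not H)
= 0.98 / 0.41
= 2.3902

2.3902


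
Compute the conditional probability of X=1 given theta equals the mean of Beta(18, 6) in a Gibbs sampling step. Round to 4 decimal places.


Mean of Beta(18, 6) = 0.75
P(X=1 | theta=0.75) = 0.75

0.75


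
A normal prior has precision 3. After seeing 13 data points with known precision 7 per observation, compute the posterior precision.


In the conjugate normal model, precisions add:
tau_posterior = tau_prior + n * tau_data
= 3 + 13*7 = 94

94


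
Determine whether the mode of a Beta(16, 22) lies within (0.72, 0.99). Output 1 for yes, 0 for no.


First find the mode: (a-1)/(a+b-2) = 0.4167
Is 0.4167 in (0.72, 0.99)? 0

0


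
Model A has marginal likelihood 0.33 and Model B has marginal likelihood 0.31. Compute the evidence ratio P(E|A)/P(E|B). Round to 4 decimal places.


Evidence ratio = P(E|A) / P(E|B)
= 0.33 / 0.31
= 1.0645

1.0645


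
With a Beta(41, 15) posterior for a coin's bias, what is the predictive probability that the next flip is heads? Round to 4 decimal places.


The predictive probability equals the posterior mean.
P(next = heads) = alpha / (alpha + beta)
= 41 / 56 = 0.7321

0.7321


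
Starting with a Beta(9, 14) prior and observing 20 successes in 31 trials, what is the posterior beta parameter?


Posterior beta = prior beta + failures
Failures = 31 - 20 = 11
beta_post = 14 + 11 = 25

25


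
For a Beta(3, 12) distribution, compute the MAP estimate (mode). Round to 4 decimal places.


MAP = mode = (a-1)/(a+b-2)
= (3-1)/(3+12-2)
= 2/13 = 0.1538

0.1538


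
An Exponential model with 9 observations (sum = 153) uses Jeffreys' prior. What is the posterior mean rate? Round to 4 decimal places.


Posterior Gamma(9, 153)
E[lambda] = 9/153 = 0.0588

0.0588


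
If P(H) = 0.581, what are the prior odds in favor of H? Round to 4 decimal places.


Prior odds = P(H) / (1 - P(H))
= 0.581 / 0.419
= 1.3866

1.3866


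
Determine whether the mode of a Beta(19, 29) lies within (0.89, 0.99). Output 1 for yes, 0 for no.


First find the mode: (a-1)/(a+b-2) = 0.3913
Is 0.3913 in (0.89, 0.99)? 0

0


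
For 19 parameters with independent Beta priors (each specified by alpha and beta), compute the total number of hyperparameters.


A Beta prior has 2 hyperparameters per parameter.
Total = 19 * 2 = 38

38


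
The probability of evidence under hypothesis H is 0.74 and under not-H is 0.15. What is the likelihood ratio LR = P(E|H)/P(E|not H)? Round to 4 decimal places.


LR = 0.74 / 0.15
= 4.9333

4.9333


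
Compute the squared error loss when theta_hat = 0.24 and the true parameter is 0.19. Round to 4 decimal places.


L = (theta_hat - theta_true)^2
= (0.24 - 0.19)^2
= 0.05^2 = 0.0025

0.0025


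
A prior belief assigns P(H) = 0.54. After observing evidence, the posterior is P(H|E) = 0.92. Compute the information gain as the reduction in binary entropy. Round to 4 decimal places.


H(prior) = -0.54*log2(0.54) - 0.46*log2(0.46)
= 0.9954
H(post) = -0.92*log2(0.92) - 0.08*log2(0.08)
= 0.4022
IG = 0.9954 - 0.4022 = 0.5932

0.5932


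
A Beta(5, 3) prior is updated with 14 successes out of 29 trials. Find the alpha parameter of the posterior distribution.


In the Beta-Binomial conjugate update:
alpha_post = alpha_prior + successes
= 5 + 14
= 19

19


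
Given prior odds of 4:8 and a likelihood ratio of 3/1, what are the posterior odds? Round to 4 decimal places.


Posterior odds = prior odds * LR
Prior odds = 4/8 = 0.5
LR = 3/1 = 3.0
Posterior odds = 0.5 * 3.0 = 1.5

1.5


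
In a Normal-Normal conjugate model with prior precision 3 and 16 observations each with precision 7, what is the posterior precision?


Posterior precision = prior precision + n * observation precision
= 3 + 16 * 7
= 3 + 112 = 115

115


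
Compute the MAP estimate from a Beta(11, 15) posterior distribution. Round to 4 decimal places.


MAP = mode of Beta distribution
= (alpha - 1)/(alpha + beta - 2)
= (11-1)/(11+15-2)
= 10/24 = 0.4167

0.4167


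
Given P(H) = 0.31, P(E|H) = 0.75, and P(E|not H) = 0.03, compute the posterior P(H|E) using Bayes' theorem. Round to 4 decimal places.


By Bayes' theorem: P(H|E) = P(E|H)*P(H) / P(E)
P(E) = P(E|H)*P(H) + P(E|not H)*P(not H)
P(E) = 0.75*0.31 + 0.03*0.69 = 0.2532
P(H|E) = 0.75*0.31 / 0.2532 = 0.9182

0.9182


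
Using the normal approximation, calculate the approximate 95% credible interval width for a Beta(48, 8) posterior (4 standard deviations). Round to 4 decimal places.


Var(Beta) = 48*8/(56^2 * 57) = 0.0021
SD = 0.0463
Width ~ 4*SD = 0.1854

0.1854


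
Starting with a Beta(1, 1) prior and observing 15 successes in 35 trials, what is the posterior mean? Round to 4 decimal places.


Posterior parameters: alpha = 1 + 15 = 16
beta = 1 + 20 = 21
Posterior mean = alpha / (alpha + beta) = 16 / 37
= 0.4324

0.4324


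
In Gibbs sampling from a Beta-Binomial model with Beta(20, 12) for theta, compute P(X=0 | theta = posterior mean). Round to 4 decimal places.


Posterior mean = alpha/(alpha+beta) = 20/32 = 0.625
P(X=0|theta=mean) = 1 - theta = 0.375

0.375


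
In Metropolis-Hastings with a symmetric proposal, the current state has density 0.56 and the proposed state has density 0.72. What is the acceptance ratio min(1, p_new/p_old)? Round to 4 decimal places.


Ratio = p_new / p_old = 0.72 / 0.56 = 1.2857
Acceptance = min(1, 1.2857) = 1.0

1.0


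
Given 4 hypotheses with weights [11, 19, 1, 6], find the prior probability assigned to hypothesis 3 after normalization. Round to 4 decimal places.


To normalize, divide each weight by the sum of all weights.
Sum = 37
Prior(H3) = 1/37 = 0.027

0.027


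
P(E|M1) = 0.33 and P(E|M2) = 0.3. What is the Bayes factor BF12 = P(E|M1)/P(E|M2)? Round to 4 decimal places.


Bayes factor BF12 = P(E|M1) / P(E|M2)
= 0.33 / 0.3
= 1.1

1.1


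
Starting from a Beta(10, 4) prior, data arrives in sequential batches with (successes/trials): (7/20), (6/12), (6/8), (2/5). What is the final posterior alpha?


In sequential Bayesian updating, we sum all successes.
Total successes = 21
Final alpha = 10 + 21 = 31

31


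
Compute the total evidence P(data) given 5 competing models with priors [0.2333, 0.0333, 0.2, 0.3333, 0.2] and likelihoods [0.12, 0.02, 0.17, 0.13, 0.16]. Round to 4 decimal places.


Marginal likelihood = sum P(model_i) * P(data|model_i)
Model 1: 0.2333 * 0.12 = 0.028
Model 2: 0.0333 * 0.02 = 0.0007
Model 3: 0.2 * 0.17 = 0.034
Model 4: 0.3333 * 0.13 = 0.0433
Model 5: 0.2 * 0.16 = 0.032
Total = 0.138

0.138


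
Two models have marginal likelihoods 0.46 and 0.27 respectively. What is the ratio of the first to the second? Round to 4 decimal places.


Evidence ratio = 0.46 / 0.27
= 1.7037

1.7037


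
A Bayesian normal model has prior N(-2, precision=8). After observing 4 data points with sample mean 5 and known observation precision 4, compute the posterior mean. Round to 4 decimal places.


Posterior mean = (prior_precision * prior_mean + n * data_precision * data_mean) / (prior_precision + n * data_precision)
Numerator = 8*-2 + 4*4*5 = 64
Denominator = 8 + 4*4 = 24
Posterior mean = 2.6667

2.6667


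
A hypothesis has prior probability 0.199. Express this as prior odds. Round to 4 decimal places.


Odds = P(H) / P(not H) = 0.199 / 0.801
= 0.2484

0.2484


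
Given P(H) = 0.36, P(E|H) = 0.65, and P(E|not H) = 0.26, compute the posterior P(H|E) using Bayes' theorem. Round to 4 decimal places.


By Bayes' theorem: P(H|E) = P(E|H)*P(H) / P(E)
P(E) = P(E|H)*P(H) + P(E|not H)*P(not H)
P(E) = 0.65*0.36 + 0.26*0.64 = 0.4004
P(H|E) = 0.65*0.36 / 0.4004 = 0.5844

0.5844


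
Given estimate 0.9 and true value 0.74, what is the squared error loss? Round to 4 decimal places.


Squared error = (estimate - true)^2
Difference = 0.16
Loss = 0.16^2 = 0.0256

0.0256


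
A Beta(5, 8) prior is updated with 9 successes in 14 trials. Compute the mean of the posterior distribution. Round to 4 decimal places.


After update: Beta(14, 13)
Mean = 14 / (14 + 13) = 14 / 27
= 0.5185

0.5185


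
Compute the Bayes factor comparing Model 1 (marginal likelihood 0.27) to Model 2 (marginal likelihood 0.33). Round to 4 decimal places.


BF12 = marginal likelihood of M1 / marginal likelihood of M2
= 0.27/0.33
= 0.8182

0.8182


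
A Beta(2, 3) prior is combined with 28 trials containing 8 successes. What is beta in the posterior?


In conjugate updating:
beta_posterior = beta_prior + (n - k)
= 3 + (28 - 8)
= 3 + 20 = 23

23


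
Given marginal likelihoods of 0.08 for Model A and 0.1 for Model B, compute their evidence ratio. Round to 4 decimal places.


Ratio = ML(A) / ML(B) = 0.08/0.1
= 0.8

0.8


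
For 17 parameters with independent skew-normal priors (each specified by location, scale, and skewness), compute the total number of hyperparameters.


A skew-normal prior has 3 hyperparameters per parameter.
Total = 17 * 3 = 51

51


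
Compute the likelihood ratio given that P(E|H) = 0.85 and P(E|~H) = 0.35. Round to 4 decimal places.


LR = P(E|H) / P(E|~H)
= 0.85 / 0.35 = 2.4286

2.4286


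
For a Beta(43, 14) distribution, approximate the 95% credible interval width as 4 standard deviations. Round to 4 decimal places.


Variance of Beta(a,b) = ab / ((a+b)^2 * (a+b+1))
= 43*14 / ((57)^2 * 58)
= 0.0032
SD = sqrt(0.0032) = 0.0565
Width = 4 * SD = 0.2261

0.2261


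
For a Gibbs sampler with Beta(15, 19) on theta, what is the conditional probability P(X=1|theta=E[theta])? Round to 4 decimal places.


E[theta] = 15/(15+19) = 0.4412
P(X=1|theta) = theta = 0.4412

0.4412


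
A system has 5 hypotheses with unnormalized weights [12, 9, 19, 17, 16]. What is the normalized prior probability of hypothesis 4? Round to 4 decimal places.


The normalized prior is the weight divided by the total.
Total weight = 73
P(H4) = 17 / 73 = 0.2329

0.2329


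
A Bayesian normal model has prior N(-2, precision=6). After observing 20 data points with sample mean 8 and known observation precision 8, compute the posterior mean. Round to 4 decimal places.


Posterior mean = (prior_precision * prior_mean + n * data_precision * data_mean) / (prior_precision + n * data_precision)
Numerator = 6*-2 + 20*8*8 = 1268
Denominator = 6 + 20*8 = 166
Posterior mean = 7.6386

7.6386


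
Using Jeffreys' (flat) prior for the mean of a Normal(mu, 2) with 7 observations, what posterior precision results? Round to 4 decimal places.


Flat prior means prior precision is 0.
Posterior precision = n / sigma^2 = 7/2 = 3.5

3.5


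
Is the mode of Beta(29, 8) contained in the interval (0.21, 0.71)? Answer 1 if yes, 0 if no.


Mode = (a-1)/(a+b-2) = 28/35 = 0.8
Interval: (0.21, 0.71)
Contains mode? 0

0


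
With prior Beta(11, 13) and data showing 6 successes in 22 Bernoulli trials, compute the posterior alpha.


Conjugate update: alpha_posterior = alpha_prior + k
= 11 + 6 = 17

17


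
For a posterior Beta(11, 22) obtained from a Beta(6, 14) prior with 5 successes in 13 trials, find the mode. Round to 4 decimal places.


Mode = (alpha - 1) / (alpha + beta - 2)
= 10 / 31
= 0.3226

0.3226


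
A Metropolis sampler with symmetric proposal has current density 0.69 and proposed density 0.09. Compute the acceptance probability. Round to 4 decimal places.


For symmetric proposals, acceptance = min(1, pi(x*)/pi(x))
= min(1, 0.09/0.69)
= min(1, 0.1304) = 0.1304

0.1304


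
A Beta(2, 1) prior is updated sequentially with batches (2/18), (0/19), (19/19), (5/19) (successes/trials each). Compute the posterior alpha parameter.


Sequential conjugate updating is equivalent to a single batch update.
Total successes across all batches = 26
alpha_posterior = alpha_prior + total_successes = 2 + 26
= 28

28


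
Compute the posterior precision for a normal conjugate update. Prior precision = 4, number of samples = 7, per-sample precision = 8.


tau_post = tau_0 + n * tau
= 4 + 7 * 8 = 60

60


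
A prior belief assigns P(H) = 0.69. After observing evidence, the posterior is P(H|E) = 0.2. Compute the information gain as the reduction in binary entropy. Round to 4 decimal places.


H(prior) = -0.69*log2(0.69) - 0.31*log2(0.31)
= 0.8932
H(post) = -0.2*log2(0.2) - 0.8*log2(0.8)
= 0.7219
IG = 0.8932 - 0.7219 = 0.1712

0.1712


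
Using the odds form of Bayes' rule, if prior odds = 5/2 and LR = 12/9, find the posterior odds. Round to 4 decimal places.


Bayes' rule in odds form: posterior odds = prior odds * LR
= (5 * 12) / (2 * 9)
= 60/18 = 3.3333

3.3333


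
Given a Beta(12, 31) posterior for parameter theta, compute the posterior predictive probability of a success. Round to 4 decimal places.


For a Beta-Bernoulli model, the predictive probability is the mean:
P(success) = 12/(12+31) = 12/43 = 0.2791

0.2791


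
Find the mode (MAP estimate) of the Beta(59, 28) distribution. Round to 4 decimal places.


For Beta(a,b) with a,b > 1:
Mode = (a-1)/(a+b-2) = (59-1)/(87-2)
= 58/85 = 0.6824

0.6824


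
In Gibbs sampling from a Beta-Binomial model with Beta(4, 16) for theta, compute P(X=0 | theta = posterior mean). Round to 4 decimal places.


Posterior mean = alpha/(alpha+beta) = 4/20 = 0.2
P(X=0|theta=mean) = 1 - theta = 0.8

0.8


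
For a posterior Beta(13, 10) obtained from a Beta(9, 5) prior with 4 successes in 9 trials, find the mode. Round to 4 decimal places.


Mode = (alpha - 1) / (alpha + beta - 2)
= 12 / 21
= 0.5714

0.5714


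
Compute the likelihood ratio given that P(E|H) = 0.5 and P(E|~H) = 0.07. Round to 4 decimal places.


LR = P(E|H) / P(E|~H)
= 0.5 / 0.07 = 7.1429

7.1429


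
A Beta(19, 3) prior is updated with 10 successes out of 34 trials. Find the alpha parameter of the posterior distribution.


In the Beta-Binomial conjugate update:
alpha_post = alpha_prior + successes
= 19 + 10
= 29

29


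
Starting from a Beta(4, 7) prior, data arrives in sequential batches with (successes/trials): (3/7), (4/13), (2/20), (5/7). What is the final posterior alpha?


In sequential Bayesian updating, we sum all successes.
Total successes = 14
Final alpha = 4 + 14 = 18

18


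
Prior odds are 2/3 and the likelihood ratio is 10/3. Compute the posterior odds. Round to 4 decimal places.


Posterior odds = prior odds * likelihood ratio
= (2/3) * (10/3)
= 20 / 9
= 2.2222

2.2222


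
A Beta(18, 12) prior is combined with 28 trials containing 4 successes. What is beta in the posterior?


In conjugate updating:
beta_posterior = beta_prior + (n - k)
= 12 + (28 - 4)
= 12 + 24 = 36

36


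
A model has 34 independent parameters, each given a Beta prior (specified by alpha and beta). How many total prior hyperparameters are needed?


Each Beta prior needs 2 hyperparameters (alpha and beta).
Total = 2 * 34 = 68

68


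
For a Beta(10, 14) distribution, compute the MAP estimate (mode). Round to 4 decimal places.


MAP = mode = (a-1)/(a+b-2)
= (10-1)/(10+14-2)
= 9/22 = 0.4091

0.4091


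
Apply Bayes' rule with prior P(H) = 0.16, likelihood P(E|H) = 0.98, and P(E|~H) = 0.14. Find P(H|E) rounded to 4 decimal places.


Step 1: Compute marginal P(E) = P(E|H)P(H) + P(E|~H)P(~H)
= 0.98*0.16 + 0.14*0.84 = 0.2744
Step 2: P(H|E) = P(E|H)P(H)/P(E) = 0.1568/0.2744
= 0.5714

0.5714


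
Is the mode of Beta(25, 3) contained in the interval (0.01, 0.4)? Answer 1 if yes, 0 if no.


Mode = (a-1)/(a+b-2) = 24/26 = 0.9231
Interval: (0.01, 0.4)
Contains mode? 0

0


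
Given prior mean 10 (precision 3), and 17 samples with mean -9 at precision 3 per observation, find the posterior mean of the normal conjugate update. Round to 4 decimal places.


The posterior mean is a precision-weighted average of prior and data.
Post. prec. = 3 + 51 = 54
Post. mean = (30 + -459)/54 = -429/54 = -7.9444

-7.9444


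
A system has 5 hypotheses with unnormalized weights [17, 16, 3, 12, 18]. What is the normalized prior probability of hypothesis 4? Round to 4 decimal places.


The normalized prior is the weight divided by the total.
Total weight = 66
P(H4) = 12 / 66 = 0.1818

0.1818


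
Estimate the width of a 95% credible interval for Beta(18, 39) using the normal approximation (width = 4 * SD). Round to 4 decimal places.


For Beta(a,b): Var = ab/((a+b)^2(a+b+1))
Var = 0.0037, SD = 0.061
Approximate 95% CI width = 4 * 0.061 = 0.2441

0.2441


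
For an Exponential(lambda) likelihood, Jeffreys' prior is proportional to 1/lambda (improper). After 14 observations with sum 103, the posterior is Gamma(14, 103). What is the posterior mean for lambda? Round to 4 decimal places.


Posterior = Gamma(n, sum_x) = Gamma(14, 103)
Posterior mean = shape/rate = 14/103
= 0.1359

0.1359


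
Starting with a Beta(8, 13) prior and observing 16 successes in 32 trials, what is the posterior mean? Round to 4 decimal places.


Posterior parameters: alpha = 8 + 16 = 24
beta = 13 + 16 = 29
Posterior mean = alpha / (alpha + beta) = 24 / 53
= 0.4528

0.4528


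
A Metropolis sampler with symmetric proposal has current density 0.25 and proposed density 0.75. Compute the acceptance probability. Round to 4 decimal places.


For symmetric proposals, acceptance = min(1, pi(x*)/pi(x))
= min(1, 0.75/0.25)
= min(1, 3.0) = 1.0

1.0


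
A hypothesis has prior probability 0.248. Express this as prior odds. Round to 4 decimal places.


Odds = P(H) / P(not H) = 0.248 / 0.752
= 0.3298

0.3298


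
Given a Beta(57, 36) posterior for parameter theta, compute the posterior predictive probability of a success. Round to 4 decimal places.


For a Beta-Bernoulli model, the predictive probability is the mean:
P(success) = 57/(57+36) = 57/93 = 0.6129

0.6129


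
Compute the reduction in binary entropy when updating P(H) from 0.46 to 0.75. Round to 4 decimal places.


H_before = -p*log2(p) - (1-p)*log2(1-p) for p=0.46: 0.9954
H_after for p=0.75: 0.8113
Reduction = 0.9954 - 0.8113 = 0.1841

0.1841


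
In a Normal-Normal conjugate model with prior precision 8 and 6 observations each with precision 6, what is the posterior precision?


Posterior precision = prior precision + n * observation precision
= 8 + 6 * 6
= 8 + 36 = 44

44


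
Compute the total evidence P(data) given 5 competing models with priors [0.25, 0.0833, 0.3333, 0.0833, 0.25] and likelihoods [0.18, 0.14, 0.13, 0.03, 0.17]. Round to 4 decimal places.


Marginal likelihood = sum P(model_i) * P(data|model_i)
Model 1: 0.25 * 0.18 = 0.045
Model 2: 0.0833 * 0.14 = 0.0117
Model 3: 0.3333 * 0.13 = 0.0433
Model 4: 0.0833 * 0.03 = 0.0025
Model 5: 0.25 * 0.17 = 0.0425
Total = 0.145

0.145


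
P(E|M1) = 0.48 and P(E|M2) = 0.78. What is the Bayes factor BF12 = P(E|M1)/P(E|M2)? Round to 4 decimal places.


Bayes factor BF12 = P(E|M1) / P(E|M2)
= 0.48 / 0.78
= 0.6154

0.6154


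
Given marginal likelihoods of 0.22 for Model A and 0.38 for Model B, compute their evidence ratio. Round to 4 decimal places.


Ratio = ML(A) / ML(B) = 0.22/0.38
= 0.5789

0.5789


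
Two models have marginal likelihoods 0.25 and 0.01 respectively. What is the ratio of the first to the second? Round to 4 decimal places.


Evidence ratio = 0.25 / 0.01
= 25.0

25.0


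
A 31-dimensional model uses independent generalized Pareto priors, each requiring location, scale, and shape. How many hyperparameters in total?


Per parameter: 3 (location, scale, and shape).
Total = 31 * 3 = 93

93


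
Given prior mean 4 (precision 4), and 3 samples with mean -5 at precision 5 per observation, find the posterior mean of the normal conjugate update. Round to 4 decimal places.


The posterior mean is a precision-weighted average of prior and data.
Post. prec. = 4 + 15 = 19
Post. mean = (16 + -75)/19 = -59/19 = -3.1053

-3.1053


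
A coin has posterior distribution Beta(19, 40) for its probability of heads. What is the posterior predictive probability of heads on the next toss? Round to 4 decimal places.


Posterior predictive = E[theta] = alpha/(alpha+beta)
= 19/59
= 0.322

0.322


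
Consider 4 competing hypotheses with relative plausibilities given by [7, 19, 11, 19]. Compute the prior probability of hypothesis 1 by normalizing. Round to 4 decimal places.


Sum of weights = 7 + 19 + 11 + 19 = 56
Normalized prior for H1 = 7 / 56
= 0.125

0.125


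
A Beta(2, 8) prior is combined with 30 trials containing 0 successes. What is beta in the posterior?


In conjugate updating:
beta_posterior = beta_prior + (n - k)
= 8 + (30 - 0)
= 8 + 30 = 38

38


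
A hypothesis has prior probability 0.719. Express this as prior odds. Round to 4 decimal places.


Odds = P(H) / P(not H) = 0.719 / 0.281
= 2.5587

2.5587


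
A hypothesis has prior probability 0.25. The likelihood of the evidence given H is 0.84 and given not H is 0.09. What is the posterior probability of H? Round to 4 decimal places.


Using Bayes' theorem:
P(E) = 0.25 * 0.84 + 0.75 * 0.09
P(E) = 0.2775
P(H|E) = (0.25 * 0.84) / 0.2775 = 0.7568

0.7568


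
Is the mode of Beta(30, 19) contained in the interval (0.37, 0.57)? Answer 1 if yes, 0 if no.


Mode = (a-1)/(a+b-2) = 29/47 = 0.617
Interval: (0.37, 0.57)
Contains mode? 0

0


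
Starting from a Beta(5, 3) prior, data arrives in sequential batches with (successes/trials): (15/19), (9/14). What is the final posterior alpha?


In sequential Bayesian updating, we sum all successes.
Total successes = 24
Final alpha = 5 + 24 = 29

29


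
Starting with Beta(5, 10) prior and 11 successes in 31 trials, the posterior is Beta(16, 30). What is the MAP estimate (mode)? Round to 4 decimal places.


The mode of Beta(a, b) when a > 1 and b > 1 is (a-1)/(a+b-2)
= (16 - 1) / (16 + 30 - 2)
= 15 / 44
= 0.3409

0.3409


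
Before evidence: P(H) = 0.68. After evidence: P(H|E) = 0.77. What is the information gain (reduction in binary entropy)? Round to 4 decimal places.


Prior entropy = 0.9044
Posterior entropy = 0.778
Information gain = 0.9044 - 0.778 = 0.1264

0.1264


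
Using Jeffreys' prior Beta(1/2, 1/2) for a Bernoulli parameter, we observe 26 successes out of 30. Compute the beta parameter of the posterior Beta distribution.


Conjugate update: Beta(0.5 + k, 0.5 + n - k).
k = 26, n - k = 4
Posterior beta = 0.5 + (n - k) = 0.5 + 4 = 4.5

4.5


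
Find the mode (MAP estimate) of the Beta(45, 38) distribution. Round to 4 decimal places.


For Beta(a,b) with a,b > 1:
Mode = (a-1)/(a+b-2) = (45-1)/(83-2)
= 44/81 = 0.5432

0.5432


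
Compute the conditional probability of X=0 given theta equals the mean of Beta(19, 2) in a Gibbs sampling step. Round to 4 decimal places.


Mean of Beta(19, 2) = 0.9048
P(X=0 | theta=0.9048) = 0.0952

0.0952


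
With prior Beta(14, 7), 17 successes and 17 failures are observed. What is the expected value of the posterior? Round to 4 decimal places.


Posterior = Beta(31, 24)
E[theta] = alpha/(alpha+beta)
= 31/55 = 0.5636

0.5636


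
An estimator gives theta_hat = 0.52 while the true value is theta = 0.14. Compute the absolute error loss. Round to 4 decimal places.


The absolute error loss is |theta_hat - theta|
= |0.52 - 0.14|
= 0.38

0.38


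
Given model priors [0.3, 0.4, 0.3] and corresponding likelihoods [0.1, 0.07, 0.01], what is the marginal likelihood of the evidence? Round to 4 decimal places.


P(E) = sum_i P(M_i) P(E|M_i)
= 0.03 + 0.028 + 0.003
= 0.061

0.061


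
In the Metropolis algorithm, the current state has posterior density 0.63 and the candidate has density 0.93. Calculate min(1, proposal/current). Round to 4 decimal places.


Ratio = 0.93/0.63 = 1.4762
Acceptance probability = min(1, 1.4762)
= 1.0

1.0


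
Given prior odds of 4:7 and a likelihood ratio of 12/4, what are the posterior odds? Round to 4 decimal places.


Posterior odds = prior odds * LR
Prior odds = 4/7 = 0.5714
LR = 12/4 = 3.0
Posterior odds = 0.5714 * 3.0 = 1.7143

1.7143


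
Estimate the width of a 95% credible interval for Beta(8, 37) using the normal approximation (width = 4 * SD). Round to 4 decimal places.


For Beta(a,b): Var = ab/((a+b)^2(a+b+1))
Var = 0.0032, SD = 0.0564
Approximate 95% CI width = 4 * 0.0564 = 0.2255

0.2255


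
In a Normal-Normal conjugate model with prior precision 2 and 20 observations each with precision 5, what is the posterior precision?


Posterior precision = prior precision + n * observation precision
= 2 + 20 * 5
= 2 + 100 = 102

102


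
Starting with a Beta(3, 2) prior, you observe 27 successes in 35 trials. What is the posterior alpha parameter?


For a Beta-Binomial conjugate model:
Posterior alpha = prior alpha + number of successes
= 3 + 27 = 30

30


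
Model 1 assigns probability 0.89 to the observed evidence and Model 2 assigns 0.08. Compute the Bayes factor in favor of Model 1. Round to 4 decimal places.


BF = P(data|M1) / P(data|M2)
= 0.89 / 0.08 = 11.125

11.125


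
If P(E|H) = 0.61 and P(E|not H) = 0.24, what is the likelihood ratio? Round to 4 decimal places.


Likelihood ratio = P(E|H) / P(E|not H)
= 0.61 / 0.24
= 2.5417

2.5417


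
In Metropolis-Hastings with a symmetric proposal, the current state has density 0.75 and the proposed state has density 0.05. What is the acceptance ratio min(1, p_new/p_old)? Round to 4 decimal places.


Ratio = p_new / p_old = 0.05 / 0.75 = 0.0667
Acceptance = min(1, 0.0667) = 0.0667

0.0667


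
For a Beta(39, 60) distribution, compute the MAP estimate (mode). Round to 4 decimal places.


MAP = mode = (a-1)/(a+b-2)
= (39-1)/(39+60-2)
= 38/97 = 0.3918

0.3918


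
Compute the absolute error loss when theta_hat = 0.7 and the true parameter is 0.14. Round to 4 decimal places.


L = |theta_hat - theta_true|
= |0.7 - 0.14| = 0.56

0.56


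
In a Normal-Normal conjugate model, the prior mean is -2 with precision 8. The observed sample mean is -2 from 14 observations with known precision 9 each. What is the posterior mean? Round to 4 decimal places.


Posterior precision = tau0 + n*tau = 8 + 14*9 = 134
Posterior mean = (tau0*mu0 + n*tau*xbar) / posterior_precision
= (8*-2 + 14*9*-2) / 134
= -268 / 134 = -2.0

-2.0


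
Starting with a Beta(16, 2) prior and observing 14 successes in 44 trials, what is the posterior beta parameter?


Posterior beta = prior beta + failures
Failures = 44 - 14 = 30
beta_post = 2 + 30 = 32

32


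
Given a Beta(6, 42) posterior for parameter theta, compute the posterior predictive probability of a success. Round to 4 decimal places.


For a Beta-Bernoulli model, the predictive probability is the mean:
P(success) = 6/(6+42) = 6/48 = 0.125

0.125


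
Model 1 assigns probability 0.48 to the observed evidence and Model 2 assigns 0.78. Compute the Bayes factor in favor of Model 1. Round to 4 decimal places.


BF = P(data|M1) / P(data|M2)
= 0.48 / 0.78 = 0.6154

0.6154


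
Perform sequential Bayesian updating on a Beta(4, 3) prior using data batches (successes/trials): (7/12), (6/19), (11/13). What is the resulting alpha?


Accumulate successes: 24
Posterior alpha = prior alpha + sum of successes
= 4 + 24 = 28

28


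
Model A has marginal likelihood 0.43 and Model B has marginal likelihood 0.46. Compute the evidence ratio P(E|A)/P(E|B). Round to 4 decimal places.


Evidence ratio = P(E|A) / P(E|B)
= 0.43 / 0.46
= 0.9348

0.9348


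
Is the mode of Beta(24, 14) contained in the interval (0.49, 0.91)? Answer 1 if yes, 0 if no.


Mode = (a-1)/(a+b-2) = 23/36 = 0.6389
Interval: (0.49, 0.91)
Contains mode? 1

1


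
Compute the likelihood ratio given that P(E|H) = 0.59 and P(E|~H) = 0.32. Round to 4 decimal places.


LR = P(E|H) / P(E|~H)
= 0.59 / 0.32 = 1.8437

1.8437


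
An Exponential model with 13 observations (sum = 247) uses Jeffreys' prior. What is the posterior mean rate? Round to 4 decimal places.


Posterior Gamma(13, 247)
E[lambda] = 13/247 = 0.0526

0.0526


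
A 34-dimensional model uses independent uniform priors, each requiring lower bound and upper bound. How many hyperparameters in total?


Per parameter: 2 (lower bound and upper bound).
Total = 34 * 2 = 68

68


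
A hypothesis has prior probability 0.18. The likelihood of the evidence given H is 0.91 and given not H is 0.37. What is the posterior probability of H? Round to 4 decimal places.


Using Bayes' theorem:
P(E) = 0.18 * 0.91 + 0.82 * 0.37
P(E) = 0.4672
P(H|E) = (0.18 * 0.91) / 0.4672 = 0.3506

0.3506


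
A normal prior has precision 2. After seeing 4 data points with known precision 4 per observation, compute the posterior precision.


In the conjugate normal model, precisions add:
tau_posterior = tau_prior + n * tau_data
= 2 + 4*4 = 18

18


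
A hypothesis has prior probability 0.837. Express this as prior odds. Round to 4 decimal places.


Odds = P(H) / P(not H) = 0.837 / 0.163
= 5.135

5.135


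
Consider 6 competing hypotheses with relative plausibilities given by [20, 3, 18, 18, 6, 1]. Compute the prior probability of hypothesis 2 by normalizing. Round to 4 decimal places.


Sum of weights = 20 + 3 + 18 + 18 + 6 + 1 = 66
Normalized prior for H2 = 3 / 66
= 0.0455

0.0455


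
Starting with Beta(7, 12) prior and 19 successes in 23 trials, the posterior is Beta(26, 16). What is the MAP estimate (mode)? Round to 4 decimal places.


The mode of Beta(a, b) when a > 1 and b > 1 is (a-1)/(a+b-2)
= (26 - 1) / (26 + 16 - 2)
= 25 / 40
= 0.625

0.625


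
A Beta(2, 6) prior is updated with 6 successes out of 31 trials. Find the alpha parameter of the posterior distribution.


In the Beta-Binomial conjugate update:
alpha_post = alpha_prior + successes
= 2 + 6
= 8

8


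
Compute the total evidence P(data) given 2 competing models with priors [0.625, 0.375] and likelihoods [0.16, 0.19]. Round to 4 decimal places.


Marginal likelihood = sum P(model_i) * P(data|model_i)
Model 1: 0.625 * 0.16 = 0.1
Model 2: 0.375 * 0.19 = 0.0713
Total = 0.1713

0.1713


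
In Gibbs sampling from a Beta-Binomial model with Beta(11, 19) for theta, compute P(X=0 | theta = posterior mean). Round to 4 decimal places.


Posterior mean = alpha/(alpha+beta) = 11/30 = 0.3667
P(X=0|theta=mean) = 1 - theta = 0.6333

0.6333


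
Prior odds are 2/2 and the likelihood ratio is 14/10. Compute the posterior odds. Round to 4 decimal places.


Posterior odds = prior odds * likelihood ratio
= (2/2) * (14/10)
= 28 / 20
= 1.4

1.4


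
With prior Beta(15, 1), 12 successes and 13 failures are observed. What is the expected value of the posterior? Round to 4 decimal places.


Posterior = Beta(27, 14)
E[theta] = alpha/(alpha+beta)
= 27/41 = 0.6585

0.6585


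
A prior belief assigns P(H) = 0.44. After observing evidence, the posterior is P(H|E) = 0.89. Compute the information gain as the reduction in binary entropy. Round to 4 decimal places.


H(prior) = -0.44*log2(0.44) - 0.56*log2(0.56)
= 0.9896
H(post) = -0.89*log2(0.89) - 0.11*log2(0.11)
= 0.4999
IG = 0.9896 - 0.4999 = 0.4897

0.4897


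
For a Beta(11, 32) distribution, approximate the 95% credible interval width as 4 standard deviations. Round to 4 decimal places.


Variance of Beta(a,b) = ab / ((a+b)^2 * (a+b+1))
= 11*32 / ((43)^2 * 44)
= 0.0043
SD = sqrt(0.0043) = 0.0658
Width = 4 * SD = 0.2631

0.2631


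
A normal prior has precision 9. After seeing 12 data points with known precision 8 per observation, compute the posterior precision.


In the conjugate normal model, precisions add:
tau_posterior = tau_prior + n * tau_data
= 9 + 12*8 = 105

105


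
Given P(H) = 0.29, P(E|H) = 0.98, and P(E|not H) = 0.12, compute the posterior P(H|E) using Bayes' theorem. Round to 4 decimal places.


By Bayes' theorem: P(H|E) = P(E|H)*P(H) / P(E)
P(E) = P(E|H)*P(H) + P(E|not H)*P(not H)
P(E) = 0.98*0.29 + 0.12*0.71 = 0.3694
P(H|E) = 0.98*0.29 / 0.3694 = 0.7694

0.7694


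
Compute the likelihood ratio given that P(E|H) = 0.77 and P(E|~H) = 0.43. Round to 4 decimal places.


LR = P(E|H) / P(E|~H)
= 0.77 / 0.43 = 1.7907

1.7907


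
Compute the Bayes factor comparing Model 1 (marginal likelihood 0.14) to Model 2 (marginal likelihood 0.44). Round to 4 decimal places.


BF12 = marginal likelihood of M1 / marginal likelihood of M2
= 0.14/0.44
= 0.3182

0.3182


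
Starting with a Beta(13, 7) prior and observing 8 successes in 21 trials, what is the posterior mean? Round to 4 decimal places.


Posterior parameters: alpha = 13 + 8 = 21
beta = 7 + 13 = 20
Posterior mean = alpha / (alpha + beta) = 21 / 41
= 0.5122

0.5122


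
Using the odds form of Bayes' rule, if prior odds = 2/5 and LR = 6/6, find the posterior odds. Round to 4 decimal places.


Bayes' rule in odds form: posterior odds = prior odds * LR
= (2 * 6) / (5 * 6)
= 12/30 = 0.4

0.4


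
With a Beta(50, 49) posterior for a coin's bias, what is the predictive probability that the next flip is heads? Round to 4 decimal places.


The predictive probability equals the posterior mean.
P(next = heads) = alpha / (alpha + beta)
= 50 / 99 = 0.5051

0.5051


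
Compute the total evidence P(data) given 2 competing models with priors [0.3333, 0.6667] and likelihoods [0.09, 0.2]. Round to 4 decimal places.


Marginal likelihood = sum P(model_i) * P(data|model_i)
Model 1: 0.3333 * 0.09 = 0.03
Model 2: 0.6667 * 0.2 = 0.1333
Total = 0.1633

0.1633


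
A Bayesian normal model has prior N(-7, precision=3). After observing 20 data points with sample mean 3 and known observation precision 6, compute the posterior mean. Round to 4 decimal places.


Posterior mean = (prior_precision * prior_mean + n * data_precision * data_mean) / (prior_precision + n * data_precision)
Numerator = 3*-7 + 20*6*3 = 339
Denominator = 3 + 20*6 = 123
Posterior mean = 2.7561

2.7561


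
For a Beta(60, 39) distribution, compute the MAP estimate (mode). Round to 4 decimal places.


MAP = mode = (a-1)/(a+b-2)
= (60-1)/(60+39-2)
= 59/97 = 0.6082

0.6082


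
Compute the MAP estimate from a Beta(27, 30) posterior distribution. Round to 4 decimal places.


MAP = mode of Beta distribution
= (alpha - 1)/(alpha + beta - 2)
= (27-1)/(27+30-2)
= 26/55 = 0.4727

0.4727


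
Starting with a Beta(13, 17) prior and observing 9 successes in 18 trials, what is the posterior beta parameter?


Posterior beta = prior beta + failures
Failures = 18 - 9 = 9
beta_post = 17 + 9 = 26

26


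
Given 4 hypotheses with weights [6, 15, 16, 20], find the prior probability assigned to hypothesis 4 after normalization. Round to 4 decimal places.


To normalize, divide each weight by the sum of all weights.
Sum = 57
Prior(H4) = 20/57 = 0.3509

0.3509
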